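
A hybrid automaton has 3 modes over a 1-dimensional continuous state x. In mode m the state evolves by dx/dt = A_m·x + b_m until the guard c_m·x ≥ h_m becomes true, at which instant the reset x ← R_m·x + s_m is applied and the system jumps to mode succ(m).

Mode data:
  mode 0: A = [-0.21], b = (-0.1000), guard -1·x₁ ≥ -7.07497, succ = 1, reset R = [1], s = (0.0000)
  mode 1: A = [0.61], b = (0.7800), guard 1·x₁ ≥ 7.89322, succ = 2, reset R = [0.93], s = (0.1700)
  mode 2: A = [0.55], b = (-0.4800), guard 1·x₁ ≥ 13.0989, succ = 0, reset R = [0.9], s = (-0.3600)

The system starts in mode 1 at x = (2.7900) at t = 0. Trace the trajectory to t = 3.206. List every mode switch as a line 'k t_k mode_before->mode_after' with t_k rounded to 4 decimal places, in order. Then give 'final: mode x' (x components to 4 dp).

Mode 1: guard c·x = 7.8932 hit at Δt = 1.3325 (t = 1.3325), x⁻ = (7.8932) → reset → x⁺ = (7.5107), jump to mode 2
Mode 2: guard c·x = 13.0989 hit at Δt = 1.1105 (t = 2.4430), x⁻ = (13.0989) → reset → x⁺ = (11.4290), jump to mode 0
Mode 0: flow for 0.7630 to horizon, guard not reached → x = (9.6664)

1 1.3325 1->2
2 2.4430 2->0
final: 0 9.6664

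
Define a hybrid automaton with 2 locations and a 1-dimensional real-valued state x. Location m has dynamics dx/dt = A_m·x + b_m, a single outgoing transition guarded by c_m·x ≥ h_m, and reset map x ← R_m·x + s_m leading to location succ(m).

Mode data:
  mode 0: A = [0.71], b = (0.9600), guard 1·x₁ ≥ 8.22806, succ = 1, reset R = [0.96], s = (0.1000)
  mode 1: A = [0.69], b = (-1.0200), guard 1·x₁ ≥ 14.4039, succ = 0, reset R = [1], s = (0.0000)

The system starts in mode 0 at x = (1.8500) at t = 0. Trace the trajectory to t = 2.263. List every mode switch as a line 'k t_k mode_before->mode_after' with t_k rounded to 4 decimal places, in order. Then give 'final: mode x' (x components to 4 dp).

Mode 0: guard c·x = 8.2281 hit at Δt = 1.5435 (t = 1.5435), x⁻ = (8.2281) → reset → x⁺ = (7.9989), jump to mode 1
Mode 1: flow for 0.7195 to horizon, guard not reached → x = (12.1910)

1 1.5435 0->1
final: 1 12.1910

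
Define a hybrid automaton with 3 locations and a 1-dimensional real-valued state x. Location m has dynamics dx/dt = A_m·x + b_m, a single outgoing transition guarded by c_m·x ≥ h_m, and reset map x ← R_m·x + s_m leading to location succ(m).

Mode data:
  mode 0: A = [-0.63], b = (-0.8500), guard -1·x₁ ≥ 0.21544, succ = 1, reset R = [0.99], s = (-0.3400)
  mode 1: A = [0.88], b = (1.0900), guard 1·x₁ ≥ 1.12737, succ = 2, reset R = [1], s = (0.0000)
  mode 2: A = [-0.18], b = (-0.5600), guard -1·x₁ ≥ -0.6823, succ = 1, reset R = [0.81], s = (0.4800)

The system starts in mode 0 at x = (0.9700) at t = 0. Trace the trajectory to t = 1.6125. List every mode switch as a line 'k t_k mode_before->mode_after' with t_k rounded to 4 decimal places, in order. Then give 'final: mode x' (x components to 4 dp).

1 1.1360 0->1
final: 1 -0.1963

Mode 0: guard c·x = 0.2154 hit at Δt = 1.1360 (t = 1.1360), x⁻ = (-0.2154) → reset → x⁺ = (-0.5533), jump to mode 1
Mode 1: flow for 0.4765 to horizon, guard not reached → x = (-0.1963)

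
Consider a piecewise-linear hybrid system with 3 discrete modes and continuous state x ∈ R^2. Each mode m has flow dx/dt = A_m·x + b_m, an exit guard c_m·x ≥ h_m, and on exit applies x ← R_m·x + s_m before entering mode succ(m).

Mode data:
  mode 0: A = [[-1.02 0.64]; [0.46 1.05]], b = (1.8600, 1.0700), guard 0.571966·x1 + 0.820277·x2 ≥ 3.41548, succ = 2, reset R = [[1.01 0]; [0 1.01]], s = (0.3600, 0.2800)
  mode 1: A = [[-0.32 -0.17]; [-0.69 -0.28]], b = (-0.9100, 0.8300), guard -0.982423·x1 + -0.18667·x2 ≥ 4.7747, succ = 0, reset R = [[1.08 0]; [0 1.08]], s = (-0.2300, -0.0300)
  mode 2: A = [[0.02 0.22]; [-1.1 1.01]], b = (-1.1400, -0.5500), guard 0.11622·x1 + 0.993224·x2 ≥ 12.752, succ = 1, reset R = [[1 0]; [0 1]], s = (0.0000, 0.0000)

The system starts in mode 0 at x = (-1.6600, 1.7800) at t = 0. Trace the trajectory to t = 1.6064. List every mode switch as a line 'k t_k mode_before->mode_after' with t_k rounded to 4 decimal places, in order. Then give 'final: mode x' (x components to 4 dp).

1 0.5509 0->2
final: 2 1.1652 8.8626

Mode 0: guard c·x = 3.4155 hit at Δt = 0.5509 (t = 0.5509), x⁻ = (0.5721, 3.7649) → reset → x⁺ = (0.9378, 4.0826), jump to mode 2
Mode 2: flow for 1.0555 to horizon, guard not reached → x = (1.1652, 8.8626)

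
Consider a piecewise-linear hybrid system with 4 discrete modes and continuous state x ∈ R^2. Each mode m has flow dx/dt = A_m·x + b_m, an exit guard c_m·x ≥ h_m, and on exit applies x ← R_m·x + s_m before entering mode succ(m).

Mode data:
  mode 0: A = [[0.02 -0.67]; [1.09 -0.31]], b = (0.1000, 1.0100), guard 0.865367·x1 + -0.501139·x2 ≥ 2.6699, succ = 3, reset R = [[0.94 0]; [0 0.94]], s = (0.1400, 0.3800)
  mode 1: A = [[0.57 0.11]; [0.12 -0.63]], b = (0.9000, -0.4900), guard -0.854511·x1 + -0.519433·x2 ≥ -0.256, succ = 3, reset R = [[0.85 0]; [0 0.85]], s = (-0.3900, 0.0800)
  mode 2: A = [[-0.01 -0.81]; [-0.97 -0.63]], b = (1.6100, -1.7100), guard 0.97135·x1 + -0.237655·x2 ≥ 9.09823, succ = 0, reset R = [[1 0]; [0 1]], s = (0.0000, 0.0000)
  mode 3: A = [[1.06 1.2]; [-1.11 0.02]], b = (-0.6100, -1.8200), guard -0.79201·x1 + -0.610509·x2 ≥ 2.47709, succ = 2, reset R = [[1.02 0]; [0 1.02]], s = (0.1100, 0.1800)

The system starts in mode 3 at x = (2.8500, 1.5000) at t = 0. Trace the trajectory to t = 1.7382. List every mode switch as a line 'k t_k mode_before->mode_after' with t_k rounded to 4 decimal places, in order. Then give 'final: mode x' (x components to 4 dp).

1 1.4334 3->2
final: 2 5.7389 -8.3278

Mode 3: guard c·x = 2.4771 hit at Δt = 1.4334 (t = 1.4334), x⁻ = (3.0838, -8.0580) → reset → x⁺ = (3.2554, -8.0391), jump to mode 2
Mode 2: flow for 0.3048 to horizon, guard not reached → x = (5.7389, -8.3278)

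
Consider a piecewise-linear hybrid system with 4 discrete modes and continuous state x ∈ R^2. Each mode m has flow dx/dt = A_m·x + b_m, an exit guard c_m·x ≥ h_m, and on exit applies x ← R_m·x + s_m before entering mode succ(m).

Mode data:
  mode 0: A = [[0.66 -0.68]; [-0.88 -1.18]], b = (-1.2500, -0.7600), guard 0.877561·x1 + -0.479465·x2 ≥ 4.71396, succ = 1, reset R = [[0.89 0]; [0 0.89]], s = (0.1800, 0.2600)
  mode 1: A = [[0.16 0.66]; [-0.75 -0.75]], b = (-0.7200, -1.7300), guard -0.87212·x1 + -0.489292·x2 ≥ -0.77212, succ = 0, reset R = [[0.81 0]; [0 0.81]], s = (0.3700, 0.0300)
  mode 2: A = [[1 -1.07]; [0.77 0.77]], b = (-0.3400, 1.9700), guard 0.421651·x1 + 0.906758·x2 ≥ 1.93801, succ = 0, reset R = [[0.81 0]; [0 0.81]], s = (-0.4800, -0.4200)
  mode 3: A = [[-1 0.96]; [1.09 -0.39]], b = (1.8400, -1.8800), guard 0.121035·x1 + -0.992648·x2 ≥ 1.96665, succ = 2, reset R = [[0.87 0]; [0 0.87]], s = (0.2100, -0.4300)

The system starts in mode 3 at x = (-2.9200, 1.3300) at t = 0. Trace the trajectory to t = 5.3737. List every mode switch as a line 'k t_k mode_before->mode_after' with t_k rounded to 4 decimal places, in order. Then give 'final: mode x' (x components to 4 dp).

Mode 3: guard c·x = 1.9667 hit at Δt = 1.2324 (t = 1.2324), x⁻ = (-0.2606, -2.0130) → reset → x⁺ = (-0.0167, -2.1813), jump to mode 2
Mode 2: guard c·x = 1.9380 hit at Δt = 1.2673 (t = 2.4997), x⁻ = (3.2988, 0.6033) → reset → x⁺ = (2.1920, 0.0687), jump to mode 0
Mode 0: guard c·x = 4.7140 hit at Δt = 1.3095 (t = 3.8092), x⁻ = (4.1115, -2.3064) → reset → x⁺ = (3.8393, -1.7927), jump to mode 1
Mode 1: guard c·x = -0.7721 hit at Δt = 0.6138 (t = 4.4230), x⁻ = (2.6740, -3.1881) → reset → x⁺ = (2.5359, -2.5523), jump to mode 0
Mode 0: guard c·x = 4.7140 hit at Δt = 0.5048 (t = 4.9278), x⁻ = (3.8565, -2.7731) → reset → x⁺ = (3.6123, -2.2081), jump to mode 1
Mode 1: flow for 0.4459 to horizon, guard not reached → x = (2.7176, -3.1367)

1 1.2324 3->2
2 2.4997 2->0
3 3.8092 0->1
4 4.4230 1->0
5 4.9278 0->1
final: 1 2.7176 -3.1367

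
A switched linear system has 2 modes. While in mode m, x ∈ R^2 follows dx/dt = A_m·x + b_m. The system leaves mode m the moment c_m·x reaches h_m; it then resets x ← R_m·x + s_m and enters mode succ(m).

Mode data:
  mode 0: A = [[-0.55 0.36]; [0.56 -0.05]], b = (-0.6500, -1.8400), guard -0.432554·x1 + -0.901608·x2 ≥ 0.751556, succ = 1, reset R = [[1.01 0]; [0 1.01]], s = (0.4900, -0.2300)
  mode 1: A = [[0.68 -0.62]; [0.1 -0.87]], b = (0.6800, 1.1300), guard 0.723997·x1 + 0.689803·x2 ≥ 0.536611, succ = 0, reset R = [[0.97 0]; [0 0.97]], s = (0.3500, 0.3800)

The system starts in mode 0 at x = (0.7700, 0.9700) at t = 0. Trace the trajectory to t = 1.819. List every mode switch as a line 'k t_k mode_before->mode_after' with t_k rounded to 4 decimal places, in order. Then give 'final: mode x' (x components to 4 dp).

Mode 0: guard c·x = 0.7516 hit at Δt = 1.0698 (t = 1.0698), x⁻ = (-0.0871, -0.7918) → reset → x⁺ = (0.4021, -1.0297), jump to mode 1
Mode 1: guard c·x = 0.5366 hit at Δt = 0.4048 (t = 1.4746), x⁻ = (1.0396, -0.3133) → reset → x⁺ = (1.3584, 0.0761), jump to mode 0
Mode 0: flow for 0.3444 to horizon, guard not reached → x = (0.9053, -0.3377)

1 1.0698 0->1
2 1.4746 1->0
final: 0 0.9053 -0.3377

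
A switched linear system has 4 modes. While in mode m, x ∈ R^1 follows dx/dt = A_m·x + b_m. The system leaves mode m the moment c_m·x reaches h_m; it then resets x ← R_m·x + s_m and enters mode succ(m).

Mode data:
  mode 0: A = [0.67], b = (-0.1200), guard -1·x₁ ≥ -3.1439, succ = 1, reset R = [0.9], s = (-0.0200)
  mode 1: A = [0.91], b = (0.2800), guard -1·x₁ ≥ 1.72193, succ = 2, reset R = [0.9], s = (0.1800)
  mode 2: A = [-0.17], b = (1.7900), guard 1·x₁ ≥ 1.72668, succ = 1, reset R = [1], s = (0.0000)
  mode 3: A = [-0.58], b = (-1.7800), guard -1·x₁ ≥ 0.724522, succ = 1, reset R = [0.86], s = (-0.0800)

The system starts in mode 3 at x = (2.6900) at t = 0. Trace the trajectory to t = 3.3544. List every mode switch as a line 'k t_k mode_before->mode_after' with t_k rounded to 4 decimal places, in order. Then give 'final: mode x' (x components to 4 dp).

1 1.5495 3->1
2 2.9500 1->2
final: 2 -0.5792

Mode 3: guard c·x = 0.7245 hit at Δt = 1.5495 (t = 1.5495), x⁻ = (-0.7245) → reset → x⁺ = (-0.7031), jump to mode 1
Mode 1: guard c·x = 1.7219 hit at Δt = 1.4005 (t = 2.9500), x⁻ = (-1.7219) → reset → x⁺ = (-1.3697), jump to mode 2
Mode 2: flow for 0.4044 to horizon, guard not reached → x = (-0.5792)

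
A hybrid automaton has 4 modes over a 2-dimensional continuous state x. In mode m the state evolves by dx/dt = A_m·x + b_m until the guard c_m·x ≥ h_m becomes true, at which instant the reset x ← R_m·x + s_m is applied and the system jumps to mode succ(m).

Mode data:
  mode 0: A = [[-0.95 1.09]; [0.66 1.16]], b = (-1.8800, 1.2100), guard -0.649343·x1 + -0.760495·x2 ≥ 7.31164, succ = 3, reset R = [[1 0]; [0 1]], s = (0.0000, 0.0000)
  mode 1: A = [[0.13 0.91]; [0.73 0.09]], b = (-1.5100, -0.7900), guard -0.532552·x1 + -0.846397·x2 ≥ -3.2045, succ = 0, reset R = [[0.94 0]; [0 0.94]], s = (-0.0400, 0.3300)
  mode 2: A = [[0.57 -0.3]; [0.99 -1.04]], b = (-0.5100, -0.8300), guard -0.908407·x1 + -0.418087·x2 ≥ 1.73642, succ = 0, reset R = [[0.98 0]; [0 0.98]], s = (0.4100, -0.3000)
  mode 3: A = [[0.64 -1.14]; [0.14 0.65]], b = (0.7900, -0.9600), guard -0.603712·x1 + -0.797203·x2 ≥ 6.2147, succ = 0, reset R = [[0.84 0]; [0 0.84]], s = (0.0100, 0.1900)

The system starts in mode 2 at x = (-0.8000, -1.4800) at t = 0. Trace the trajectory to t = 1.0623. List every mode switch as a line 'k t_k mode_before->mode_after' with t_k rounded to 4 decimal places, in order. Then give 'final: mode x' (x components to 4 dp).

1 0.6127 2->0
final: 0 -2.1206 -2.9778

Mode 2: guard c·x = 1.7364 hit at Δt = 0.6127 (t = 0.6127), x⁻ = (-1.1724, -1.6059) → reset → x⁺ = (-0.7390, -1.8738), jump to mode 0
Mode 0: flow for 0.4496 to horizon, guard not reached → x = (-2.1206, -2.9778)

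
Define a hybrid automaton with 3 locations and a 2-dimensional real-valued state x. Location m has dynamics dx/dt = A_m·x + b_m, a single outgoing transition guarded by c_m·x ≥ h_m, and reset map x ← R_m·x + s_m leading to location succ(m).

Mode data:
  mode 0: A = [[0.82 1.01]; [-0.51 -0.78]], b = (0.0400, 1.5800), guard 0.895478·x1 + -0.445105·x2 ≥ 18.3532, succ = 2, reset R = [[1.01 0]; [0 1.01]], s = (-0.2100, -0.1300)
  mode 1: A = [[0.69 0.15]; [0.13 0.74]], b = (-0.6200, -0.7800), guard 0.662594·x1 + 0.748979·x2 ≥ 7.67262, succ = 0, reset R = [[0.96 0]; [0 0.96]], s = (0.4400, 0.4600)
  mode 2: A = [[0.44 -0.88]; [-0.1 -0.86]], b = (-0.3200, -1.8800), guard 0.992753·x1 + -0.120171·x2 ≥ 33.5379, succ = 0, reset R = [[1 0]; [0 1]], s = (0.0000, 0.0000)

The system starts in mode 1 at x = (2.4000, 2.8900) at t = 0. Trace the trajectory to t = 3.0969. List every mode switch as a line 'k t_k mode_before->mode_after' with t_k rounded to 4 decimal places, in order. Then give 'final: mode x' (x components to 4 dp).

1 1.0734 1->0
2 2.2455 0->2
final: 2 30.6733 -3.4685

Mode 1: guard c·x = 7.6726 hit at Δt = 1.0734 (t = 1.0734), x⁻ = (4.9926, 5.8273) → reset → x⁺ = (5.2329, 6.0542), jump to mode 0
Mode 0: guard c·x = 18.3532 hit at Δt = 1.1721 (t = 2.2455), x⁻ = (19.7411, -1.5176) → reset → x⁺ = (19.7285, -1.6628), jump to mode 2
Mode 2: flow for 0.8514 to horizon, guard not reached → x = (30.6733, -3.4685)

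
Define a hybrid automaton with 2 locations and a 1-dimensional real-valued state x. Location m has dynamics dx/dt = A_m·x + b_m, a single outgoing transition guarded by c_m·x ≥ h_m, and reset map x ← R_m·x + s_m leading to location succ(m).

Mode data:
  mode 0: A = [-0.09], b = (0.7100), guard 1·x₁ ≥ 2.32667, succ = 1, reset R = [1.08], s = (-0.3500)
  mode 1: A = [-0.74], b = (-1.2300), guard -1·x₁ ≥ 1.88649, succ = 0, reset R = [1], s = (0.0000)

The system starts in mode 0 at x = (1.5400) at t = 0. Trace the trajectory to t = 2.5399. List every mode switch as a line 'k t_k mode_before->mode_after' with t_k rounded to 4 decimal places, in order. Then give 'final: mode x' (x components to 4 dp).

1 1.4698 0->1
final: 1 0.0705

Mode 0: guard c·x = 2.3267 hit at Δt = 1.4698 (t = 1.4698), x⁻ = (2.3267) → reset → x⁺ = (2.1628), jump to mode 1
Mode 1: flow for 1.0701 to horizon, guard not reached → x = (0.0705)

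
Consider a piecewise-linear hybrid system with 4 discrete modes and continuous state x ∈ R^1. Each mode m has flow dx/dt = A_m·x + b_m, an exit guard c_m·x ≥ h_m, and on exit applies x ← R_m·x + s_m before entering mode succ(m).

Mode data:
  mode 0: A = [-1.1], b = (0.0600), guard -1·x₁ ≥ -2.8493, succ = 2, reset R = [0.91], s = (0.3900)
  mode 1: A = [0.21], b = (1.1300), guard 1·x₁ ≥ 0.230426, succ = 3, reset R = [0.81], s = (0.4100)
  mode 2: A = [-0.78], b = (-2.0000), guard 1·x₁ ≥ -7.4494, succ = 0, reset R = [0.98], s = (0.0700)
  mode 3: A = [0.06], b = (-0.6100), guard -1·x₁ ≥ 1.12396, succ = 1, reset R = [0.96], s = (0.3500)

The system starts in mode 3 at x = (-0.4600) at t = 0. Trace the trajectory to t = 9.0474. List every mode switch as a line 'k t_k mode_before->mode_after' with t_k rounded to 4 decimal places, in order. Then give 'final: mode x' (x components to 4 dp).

1 1.0101 3->1
2 1.9030 1->3
3 4.6586 3->1
4 5.5515 1->3
5 8.3072 3->1
final: 1 0.0534

Mode 3: guard c·x = 1.1240 hit at Δt = 1.0101 (t = 1.0101), x⁻ = (-1.1240) → reset → x⁺ = (-0.7290), jump to mode 1
Mode 1: guard c·x = 0.2304 hit at Δt = 0.8929 (t = 1.9030), x⁻ = (0.2304) → reset → x⁺ = (0.5966), jump to mode 3
Mode 3: guard c·x = 1.1240 hit at Δt = 2.7556 (t = 4.6586), x⁻ = (-1.1240) → reset → x⁺ = (-0.7290), jump to mode 1
Mode 1: guard c·x = 0.2304 hit at Δt = 0.8929 (t = 5.5515), x⁻ = (0.2304) → reset → x⁺ = (0.5966), jump to mode 3
Mode 3: guard c·x = 1.1240 hit at Δt = 2.7556 (t = 8.3072), x⁻ = (-1.1240) → reset → x⁺ = (-0.7290), jump to mode 1
Mode 1: flow for 0.7402 to horizon, guard not reached → x = (0.0534)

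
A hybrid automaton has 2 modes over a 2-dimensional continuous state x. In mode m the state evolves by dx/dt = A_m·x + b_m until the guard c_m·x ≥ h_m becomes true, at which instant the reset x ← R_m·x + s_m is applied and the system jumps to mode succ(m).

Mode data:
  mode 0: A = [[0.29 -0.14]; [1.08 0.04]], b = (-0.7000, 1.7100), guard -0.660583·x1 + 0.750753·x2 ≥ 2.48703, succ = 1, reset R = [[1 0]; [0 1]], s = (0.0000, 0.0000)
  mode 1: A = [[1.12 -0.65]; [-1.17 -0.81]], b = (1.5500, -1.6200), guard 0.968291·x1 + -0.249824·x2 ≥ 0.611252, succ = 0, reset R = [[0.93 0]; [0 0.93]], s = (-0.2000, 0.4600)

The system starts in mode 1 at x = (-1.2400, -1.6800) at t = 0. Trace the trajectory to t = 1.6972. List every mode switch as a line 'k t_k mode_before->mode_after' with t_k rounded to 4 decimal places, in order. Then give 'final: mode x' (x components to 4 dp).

Mode 1: guard c·x = 0.6113 hit at Δt = 0.8175 (t = 0.8175), x⁻ = (0.2510, -1.4741) → reset → x⁺ = (0.0334, -0.9109), jump to mode 0
Mode 0: flow for 0.8797 to horizon, guard not reached → x = (-0.6207, 0.3313)

1 0.8175 1->0
final: 0 -0.6207 0.3313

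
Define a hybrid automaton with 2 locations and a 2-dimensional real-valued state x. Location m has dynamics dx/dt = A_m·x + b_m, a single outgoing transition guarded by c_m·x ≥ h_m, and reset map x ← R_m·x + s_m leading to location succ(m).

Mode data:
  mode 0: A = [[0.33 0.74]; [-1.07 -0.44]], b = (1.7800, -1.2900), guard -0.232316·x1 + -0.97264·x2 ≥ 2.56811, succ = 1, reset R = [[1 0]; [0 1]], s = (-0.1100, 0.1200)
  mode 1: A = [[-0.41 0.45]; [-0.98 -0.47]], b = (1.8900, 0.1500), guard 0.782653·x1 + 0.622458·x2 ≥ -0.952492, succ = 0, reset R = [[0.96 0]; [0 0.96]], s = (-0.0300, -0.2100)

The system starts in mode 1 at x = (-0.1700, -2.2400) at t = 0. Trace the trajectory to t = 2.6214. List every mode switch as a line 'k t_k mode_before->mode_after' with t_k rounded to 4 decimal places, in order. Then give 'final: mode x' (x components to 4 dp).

Mode 1: guard c·x = -0.9525 hit at Δt = 0.4022 (t = 0.4022), x⁻ = (0.2230, -1.8106) → reset → x⁺ = (0.1841, -1.9481), jump to mode 0
Mode 0: guard c·x = 2.5681 hit at Δt = 1.2766 (t = 1.6788), x⁻ = (0.3733, -2.7295) → reset → x⁺ = (0.2633, -2.6095), jump to mode 1
Mode 1: guard c·x = -0.9525 hit at Δt = 0.4420 (t = 2.1208), x⁻ = (0.5486, -2.2200) → reset → x⁺ = (0.4967, -2.3412), jump to mode 0
Mode 0: flow for 0.5006 to horizon, guard not reached → x = (0.5371, -2.7120)

1 0.4022 1->0
2 1.6788 0->1
3 2.1208 1->0
final: 0 0.5371 -2.7120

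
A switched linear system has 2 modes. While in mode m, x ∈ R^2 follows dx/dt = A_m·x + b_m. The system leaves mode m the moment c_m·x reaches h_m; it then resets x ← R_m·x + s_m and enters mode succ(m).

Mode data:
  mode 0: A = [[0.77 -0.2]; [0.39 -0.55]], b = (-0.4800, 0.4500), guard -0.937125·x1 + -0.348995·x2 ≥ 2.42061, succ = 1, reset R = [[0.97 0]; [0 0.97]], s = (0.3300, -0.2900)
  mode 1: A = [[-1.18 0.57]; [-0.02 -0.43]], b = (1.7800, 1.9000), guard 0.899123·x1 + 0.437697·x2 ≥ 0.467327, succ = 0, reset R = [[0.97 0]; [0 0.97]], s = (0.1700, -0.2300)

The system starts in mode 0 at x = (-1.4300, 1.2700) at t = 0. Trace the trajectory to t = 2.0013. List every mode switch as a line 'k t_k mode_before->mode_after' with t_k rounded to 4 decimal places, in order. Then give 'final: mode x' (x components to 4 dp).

Mode 0: guard c·x = 2.4206 hit at Δt = 0.6188 (t = 0.6188), x⁻ = (-2.8454, 0.7045) → reset → x⁺ = (-2.4300, 0.3933), jump to mode 1
Mode 1: guard c·x = 0.4673 hit at Δt = 0.6235 (t = 1.2423), x⁻ = (-0.1385, 1.3522) → reset → x⁺ = (0.0356, 1.0817), jump to mode 0
Mode 0: flow for 0.7590 to horizon, guard not reached → x = (-0.6413, 0.9202)

1 0.6188 0->1
2 1.2423 1->0
final: 0 -0.6413 0.9202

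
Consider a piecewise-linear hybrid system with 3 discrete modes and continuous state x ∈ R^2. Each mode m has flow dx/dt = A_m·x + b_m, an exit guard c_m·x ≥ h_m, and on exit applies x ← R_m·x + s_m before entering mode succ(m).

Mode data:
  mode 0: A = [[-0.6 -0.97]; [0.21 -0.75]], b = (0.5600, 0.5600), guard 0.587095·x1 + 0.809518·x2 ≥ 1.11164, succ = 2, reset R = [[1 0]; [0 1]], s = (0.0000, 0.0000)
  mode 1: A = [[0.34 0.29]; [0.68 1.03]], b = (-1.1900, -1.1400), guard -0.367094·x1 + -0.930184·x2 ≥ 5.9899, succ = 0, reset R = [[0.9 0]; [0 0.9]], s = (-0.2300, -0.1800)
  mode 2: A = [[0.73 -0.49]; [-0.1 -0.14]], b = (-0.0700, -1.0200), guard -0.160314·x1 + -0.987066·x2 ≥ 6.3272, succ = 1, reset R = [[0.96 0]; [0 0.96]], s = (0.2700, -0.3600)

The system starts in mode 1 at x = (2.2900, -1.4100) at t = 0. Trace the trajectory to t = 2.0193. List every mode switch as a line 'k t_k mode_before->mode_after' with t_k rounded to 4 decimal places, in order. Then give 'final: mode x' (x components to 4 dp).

1 1.4527 1->0
final: 0 2.1930 -3.5111

Mode 1: guard c·x = 5.9899 hit at Δt = 1.4527 (t = 1.4527), x⁻ = (-0.0851, -6.4059) → reset → x⁺ = (-0.3066, -5.9453), jump to mode 0
Mode 0: flow for 0.5666 to horizon, guard not reached → x = (2.1930, -3.5111)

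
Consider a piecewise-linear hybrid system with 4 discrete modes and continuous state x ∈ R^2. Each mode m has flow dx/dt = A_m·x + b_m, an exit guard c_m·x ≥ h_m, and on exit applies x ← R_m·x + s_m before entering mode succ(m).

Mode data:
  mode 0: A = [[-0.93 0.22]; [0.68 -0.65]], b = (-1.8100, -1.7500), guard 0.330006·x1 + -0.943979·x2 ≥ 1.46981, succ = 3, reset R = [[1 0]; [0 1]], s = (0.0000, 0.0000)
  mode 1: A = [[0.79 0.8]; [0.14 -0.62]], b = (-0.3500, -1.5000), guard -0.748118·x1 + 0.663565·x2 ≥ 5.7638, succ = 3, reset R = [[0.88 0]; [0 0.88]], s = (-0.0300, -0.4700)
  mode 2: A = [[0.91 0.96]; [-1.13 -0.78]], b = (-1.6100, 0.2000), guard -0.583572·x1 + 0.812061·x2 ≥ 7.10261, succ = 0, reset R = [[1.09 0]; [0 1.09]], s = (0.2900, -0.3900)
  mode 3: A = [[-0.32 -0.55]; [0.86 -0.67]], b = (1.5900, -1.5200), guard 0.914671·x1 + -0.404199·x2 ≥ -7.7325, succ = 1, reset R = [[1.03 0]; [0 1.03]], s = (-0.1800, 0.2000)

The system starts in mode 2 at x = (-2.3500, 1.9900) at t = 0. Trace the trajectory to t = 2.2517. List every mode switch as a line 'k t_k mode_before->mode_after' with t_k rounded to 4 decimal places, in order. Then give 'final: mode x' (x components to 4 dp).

1 1.5471 2->0
final: 0 -3.5041 0.5541

Mode 2: guard c·x = 7.1026 hit at Δt = 1.5471 (t = 1.5471), x⁻ = (-5.2663, 4.9618) → reset → x⁺ = (-5.4503, 5.0184), jump to mode 0
Mode 0: flow for 0.7046 to horizon, guard not reached → x = (-3.5041, 0.5541)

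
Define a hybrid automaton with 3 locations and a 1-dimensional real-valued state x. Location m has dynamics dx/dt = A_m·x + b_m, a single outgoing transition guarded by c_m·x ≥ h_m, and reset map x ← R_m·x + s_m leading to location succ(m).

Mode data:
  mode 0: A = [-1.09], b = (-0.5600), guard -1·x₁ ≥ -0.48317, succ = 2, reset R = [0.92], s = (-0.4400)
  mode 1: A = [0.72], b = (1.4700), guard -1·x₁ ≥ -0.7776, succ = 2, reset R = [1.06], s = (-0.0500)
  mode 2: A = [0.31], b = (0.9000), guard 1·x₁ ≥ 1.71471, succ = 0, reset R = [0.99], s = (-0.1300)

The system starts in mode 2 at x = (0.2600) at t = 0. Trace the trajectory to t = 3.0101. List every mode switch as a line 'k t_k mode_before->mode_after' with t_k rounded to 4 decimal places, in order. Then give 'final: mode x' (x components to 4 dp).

Mode 2: guard c·x = 1.7147 hit at Δt = 1.2205 (t = 1.2205), x⁻ = (1.7147) → reset → x⁺ = (1.5676), jump to mode 0
Mode 0: guard c·x = -0.4832 hit at Δt = 0.6753 (t = 1.8958), x⁻ = (0.4832) → reset → x⁺ = (0.0045), jump to mode 2
Mode 2: flow for 1.1143 to horizon, guard not reached → x = (1.2043)

1 1.2205 2->0
2 1.8958 0->2
final: 2 1.2043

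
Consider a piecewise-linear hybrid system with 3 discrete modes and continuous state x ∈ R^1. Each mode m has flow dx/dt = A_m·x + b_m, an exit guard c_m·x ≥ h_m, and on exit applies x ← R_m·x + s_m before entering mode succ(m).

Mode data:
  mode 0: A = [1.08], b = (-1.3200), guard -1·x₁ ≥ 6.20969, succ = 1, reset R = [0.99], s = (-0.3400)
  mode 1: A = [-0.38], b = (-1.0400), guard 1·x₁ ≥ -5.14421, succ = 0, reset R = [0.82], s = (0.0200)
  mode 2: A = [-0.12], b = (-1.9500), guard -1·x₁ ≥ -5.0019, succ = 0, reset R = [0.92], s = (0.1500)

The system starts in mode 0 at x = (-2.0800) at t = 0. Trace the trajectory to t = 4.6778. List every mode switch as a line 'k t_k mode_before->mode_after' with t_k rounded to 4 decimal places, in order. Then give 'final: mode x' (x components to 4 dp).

Mode 0: guard c·x = 6.2097 hit at Δt = 0.7511 (t = 0.7511), x⁻ = (-6.2097) → reset → x⁺ = (-6.4876), jump to mode 1
Mode 1: guard c·x = -5.1442 hit at Δt = 1.1669 (t = 1.9180), x⁻ = (-5.1442) → reset → x⁺ = (-4.1983), jump to mode 0
Mode 0: guard c·x = 6.2097 hit at Δt = 0.2922 (t = 2.2102), x⁻ = (-6.2097) → reset → x⁺ = (-6.4876), jump to mode 1
Mode 1: guard c·x = -5.1442 hit at Δt = 1.1669 (t = 3.3771), x⁻ = (-5.1442) → reset → x⁺ = (-4.1983), jump to mode 0
Mode 0: guard c·x = 6.2097 hit at Δt = 0.2922 (t = 3.6693), x⁻ = (-6.2097) → reset → x⁺ = (-6.4876), jump to mode 1
Mode 1: flow for 1.0085 to horizon, guard not reached → x = (-5.2936)

1 0.7511 0->1
2 1.9180 1->0
3 2.2102 0->1
4 3.3771 1->0
5 3.6693 0->1
final: 1 -5.2936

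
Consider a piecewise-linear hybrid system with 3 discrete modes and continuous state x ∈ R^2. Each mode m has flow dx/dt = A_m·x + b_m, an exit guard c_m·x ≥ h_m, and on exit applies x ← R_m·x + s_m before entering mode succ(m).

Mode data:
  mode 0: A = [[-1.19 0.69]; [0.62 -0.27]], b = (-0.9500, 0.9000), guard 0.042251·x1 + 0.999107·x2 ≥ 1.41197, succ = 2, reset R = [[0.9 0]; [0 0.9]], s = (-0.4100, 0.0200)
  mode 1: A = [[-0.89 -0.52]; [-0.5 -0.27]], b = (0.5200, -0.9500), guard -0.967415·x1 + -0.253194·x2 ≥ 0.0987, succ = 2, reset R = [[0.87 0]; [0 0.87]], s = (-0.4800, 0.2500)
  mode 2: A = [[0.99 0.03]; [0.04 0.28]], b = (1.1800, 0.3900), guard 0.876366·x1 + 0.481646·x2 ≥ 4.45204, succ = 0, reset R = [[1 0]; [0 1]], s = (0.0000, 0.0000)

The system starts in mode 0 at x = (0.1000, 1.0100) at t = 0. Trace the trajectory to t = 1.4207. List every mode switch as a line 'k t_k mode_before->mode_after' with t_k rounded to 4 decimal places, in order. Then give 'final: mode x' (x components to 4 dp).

Mode 0: guard c·x = 1.4120 hit at Δt = 0.6851 (t = 0.6851), x⁻ = (0.0026, 1.4131) → reset → x⁺ = (-0.4077, 1.2918), jump to mode 2
Mode 2: flow for 0.7356 to horizon, guard not reached → x = (0.4829, 1.9048)

1 0.6851 0->2
final: 2 0.4829 1.9048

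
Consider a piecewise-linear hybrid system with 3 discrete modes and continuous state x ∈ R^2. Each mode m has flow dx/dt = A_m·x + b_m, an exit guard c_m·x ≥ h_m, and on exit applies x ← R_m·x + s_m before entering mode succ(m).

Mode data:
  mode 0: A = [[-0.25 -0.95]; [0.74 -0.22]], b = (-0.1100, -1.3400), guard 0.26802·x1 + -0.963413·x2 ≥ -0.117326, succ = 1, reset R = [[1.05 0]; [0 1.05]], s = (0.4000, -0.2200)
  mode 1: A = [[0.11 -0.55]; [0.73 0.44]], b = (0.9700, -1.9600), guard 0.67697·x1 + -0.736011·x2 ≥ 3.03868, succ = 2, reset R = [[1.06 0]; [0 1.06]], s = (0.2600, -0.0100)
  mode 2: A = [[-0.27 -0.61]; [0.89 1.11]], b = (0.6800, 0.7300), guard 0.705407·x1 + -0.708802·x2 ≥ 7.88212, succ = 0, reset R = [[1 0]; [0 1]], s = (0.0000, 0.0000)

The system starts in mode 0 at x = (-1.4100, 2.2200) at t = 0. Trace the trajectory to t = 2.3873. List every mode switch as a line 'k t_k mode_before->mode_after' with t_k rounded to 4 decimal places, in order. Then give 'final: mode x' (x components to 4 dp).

1 0.9043 0->1
2 1.8129 1->2
final: 2 2.5410 -6.0060

Mode 0: guard c·x = -0.1173 hit at Δt = 0.9043 (t = 0.9043), x⁻ = (-1.8618, -0.3962) → reset → x⁺ = (-1.5549, -0.6360), jump to mode 1
Mode 1: guard c·x = 3.0387 hit at Δt = 0.9086 (t = 1.8129), x⁻ = (0.3595, -3.7979) → reset → x⁺ = (0.6411, -4.0358), jump to mode 2
Mode 2: flow for 0.5744 to horizon, guard not reached → x = (2.5410, -6.0060)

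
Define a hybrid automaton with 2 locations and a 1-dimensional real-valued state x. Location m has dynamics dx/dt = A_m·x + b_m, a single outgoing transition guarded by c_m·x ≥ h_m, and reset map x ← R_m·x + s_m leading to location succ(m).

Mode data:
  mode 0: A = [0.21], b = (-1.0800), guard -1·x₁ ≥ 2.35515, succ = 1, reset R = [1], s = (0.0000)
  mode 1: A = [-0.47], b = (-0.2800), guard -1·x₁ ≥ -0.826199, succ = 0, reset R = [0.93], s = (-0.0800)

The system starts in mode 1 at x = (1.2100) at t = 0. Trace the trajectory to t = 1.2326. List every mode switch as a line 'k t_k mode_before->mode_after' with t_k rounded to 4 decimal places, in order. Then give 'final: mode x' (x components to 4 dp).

Mode 1: guard c·x = -0.8262 hit at Δt = 0.5084 (t = 0.5084), x⁻ = (0.8262) → reset → x⁺ = (0.6884), jump to mode 0
Mode 0: flow for 0.7242 to horizon, guard not reached → x = (-0.0433)

1 0.5084 1->0
final: 0 -0.0433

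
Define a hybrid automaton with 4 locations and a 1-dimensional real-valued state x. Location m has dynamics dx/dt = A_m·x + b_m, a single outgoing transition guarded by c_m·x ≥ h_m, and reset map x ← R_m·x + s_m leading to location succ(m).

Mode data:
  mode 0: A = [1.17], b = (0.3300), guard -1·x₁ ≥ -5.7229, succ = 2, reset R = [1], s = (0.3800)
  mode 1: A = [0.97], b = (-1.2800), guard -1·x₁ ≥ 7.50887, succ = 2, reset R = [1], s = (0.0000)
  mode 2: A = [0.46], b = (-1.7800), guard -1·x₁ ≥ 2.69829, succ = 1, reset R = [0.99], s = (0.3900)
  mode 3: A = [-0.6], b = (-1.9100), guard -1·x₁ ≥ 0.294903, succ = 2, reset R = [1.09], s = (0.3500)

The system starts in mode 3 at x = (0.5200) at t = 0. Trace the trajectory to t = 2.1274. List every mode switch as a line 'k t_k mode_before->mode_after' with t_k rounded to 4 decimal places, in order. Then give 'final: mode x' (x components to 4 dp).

Mode 3: guard c·x = 0.2949 hit at Δt = 0.4142 (t = 0.4142), x⁻ = (-0.2949) → reset → x⁺ = (0.0286), jump to mode 2
Mode 2: guard c·x = 2.6983 hit at Δt = 1.1662 (t = 1.5804), x⁻ = (-2.6983) → reset → x⁺ = (-2.2813), jump to mode 1
Mode 1: flow for 0.5470 to horizon, guard not reached → x = (-4.8017)

1 0.4142 3->2
2 1.5804 2->1
final: 1 -4.8017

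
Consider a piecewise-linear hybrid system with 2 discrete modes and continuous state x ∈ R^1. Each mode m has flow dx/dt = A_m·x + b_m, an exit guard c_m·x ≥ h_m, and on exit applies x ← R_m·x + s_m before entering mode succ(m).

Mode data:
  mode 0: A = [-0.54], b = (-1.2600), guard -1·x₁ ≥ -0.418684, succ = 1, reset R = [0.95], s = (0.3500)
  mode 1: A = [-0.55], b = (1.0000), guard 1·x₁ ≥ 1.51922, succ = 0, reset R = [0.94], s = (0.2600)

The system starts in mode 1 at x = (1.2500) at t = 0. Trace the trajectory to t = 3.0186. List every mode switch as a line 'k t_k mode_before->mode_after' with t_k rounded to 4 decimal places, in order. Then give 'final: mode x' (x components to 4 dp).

1 1.1675 1->0
2 1.8699 0->1
final: 1 1.2491

Mode 1: guard c·x = 1.5192 hit at Δt = 1.1675 (t = 1.1675), x⁻ = (1.5192) → reset → x⁺ = (1.6881), jump to mode 0
Mode 0: guard c·x = -0.4187 hit at Δt = 0.7024 (t = 1.8699), x⁻ = (0.4187) → reset → x⁺ = (0.7477), jump to mode 1
Mode 1: flow for 1.1487 to horizon, guard not reached → x = (1.2491)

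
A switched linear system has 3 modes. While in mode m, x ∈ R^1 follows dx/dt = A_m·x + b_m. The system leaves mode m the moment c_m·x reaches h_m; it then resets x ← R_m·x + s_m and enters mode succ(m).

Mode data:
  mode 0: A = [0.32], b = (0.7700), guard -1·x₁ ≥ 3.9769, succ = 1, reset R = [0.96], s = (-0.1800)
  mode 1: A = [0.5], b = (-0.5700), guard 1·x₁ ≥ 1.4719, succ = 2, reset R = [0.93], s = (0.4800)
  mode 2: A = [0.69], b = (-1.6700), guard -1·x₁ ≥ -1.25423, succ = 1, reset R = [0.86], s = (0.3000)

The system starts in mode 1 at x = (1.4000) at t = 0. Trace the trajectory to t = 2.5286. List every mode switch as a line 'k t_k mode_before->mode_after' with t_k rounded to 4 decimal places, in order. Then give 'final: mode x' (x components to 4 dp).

Mode 1: guard c·x = 1.4719 hit at Δt = 0.4883 (t = 0.4883), x⁻ = (1.4719) → reset → x⁺ = (1.8489), jump to mode 2
Mode 2: guard c·x = -1.2542 hit at Δt = 1.0337 (t = 1.5220), x⁻ = (1.2542) → reset → x⁺ = (1.3786), jump to mode 1
Mode 1: guard c·x = 1.4719 hit at Δt = 0.6598 (t = 2.1818), x⁻ = (1.4719) → reset → x⁺ = (1.8489), jump to mode 2
Mode 2: flow for 0.3468 to horizon, guard not reached → x = (1.6944)

1 0.4883 1->2
2 1.5220 2->1
3 2.1818 1->2
final: 2 1.6944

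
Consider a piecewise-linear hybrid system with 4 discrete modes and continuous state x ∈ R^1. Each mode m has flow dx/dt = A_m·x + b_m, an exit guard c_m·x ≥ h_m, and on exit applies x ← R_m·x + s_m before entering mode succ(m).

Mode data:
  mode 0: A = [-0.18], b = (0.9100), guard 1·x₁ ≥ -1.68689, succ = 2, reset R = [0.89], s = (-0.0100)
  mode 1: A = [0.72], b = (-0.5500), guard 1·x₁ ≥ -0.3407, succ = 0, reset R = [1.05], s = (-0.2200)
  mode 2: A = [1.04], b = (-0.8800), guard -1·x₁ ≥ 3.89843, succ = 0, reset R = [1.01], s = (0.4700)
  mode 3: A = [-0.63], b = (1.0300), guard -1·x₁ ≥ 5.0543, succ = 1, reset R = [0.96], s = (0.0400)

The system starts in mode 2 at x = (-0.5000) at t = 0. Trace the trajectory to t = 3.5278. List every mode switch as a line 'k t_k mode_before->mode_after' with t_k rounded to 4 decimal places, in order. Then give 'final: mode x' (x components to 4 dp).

Mode 2: guard c·x = 3.8984 hit at Δt = 1.2113 (t = 1.2113), x⁻ = (-3.8984) → reset → x⁺ = (-3.4674), jump to mode 0
Mode 0: guard c·x = -1.6869 hit at Δt = 1.3019 (t = 2.5132), x⁻ = (-1.6869) → reset → x⁺ = (-1.5113), jump to mode 2
Mode 2: guard c·x = 3.8984 hit at Δt = 0.6725 (t = 3.1857), x⁻ = (-3.8984) → reset → x⁺ = (-3.4674), jump to mode 0
Mode 0: flow for 0.3421 to horizon, guard not reached → x = (-2.9584)

1 1.2113 2->0
2 2.5132 0->2
3 3.1857 2->0
final: 0 -2.9584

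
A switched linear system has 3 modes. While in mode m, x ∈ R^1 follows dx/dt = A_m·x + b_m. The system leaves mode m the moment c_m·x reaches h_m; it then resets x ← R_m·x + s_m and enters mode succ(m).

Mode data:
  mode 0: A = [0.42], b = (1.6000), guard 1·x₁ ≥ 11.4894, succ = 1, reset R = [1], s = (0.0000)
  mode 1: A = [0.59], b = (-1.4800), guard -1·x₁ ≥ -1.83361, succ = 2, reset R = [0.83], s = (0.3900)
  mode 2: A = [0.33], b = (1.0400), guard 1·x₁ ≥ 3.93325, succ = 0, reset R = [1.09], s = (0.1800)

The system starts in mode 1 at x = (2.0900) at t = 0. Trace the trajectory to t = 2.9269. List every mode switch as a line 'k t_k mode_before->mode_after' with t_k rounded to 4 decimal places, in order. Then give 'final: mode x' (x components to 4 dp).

1 0.8100 1->2
2 1.8279 2->0
final: 0 9.3223

Mode 1: guard c·x = -1.8336 hit at Δt = 0.8100 (t = 0.8100), x⁻ = (1.8336) → reset → x⁺ = (1.9119), jump to mode 2
Mode 2: guard c·x = 3.9333 hit at Δt = 1.0179 (t = 1.8279), x⁻ = (3.9332) → reset → x⁺ = (4.4672), jump to mode 0
Mode 0: flow for 1.0990 to horizon, guard not reached → x = (9.3223)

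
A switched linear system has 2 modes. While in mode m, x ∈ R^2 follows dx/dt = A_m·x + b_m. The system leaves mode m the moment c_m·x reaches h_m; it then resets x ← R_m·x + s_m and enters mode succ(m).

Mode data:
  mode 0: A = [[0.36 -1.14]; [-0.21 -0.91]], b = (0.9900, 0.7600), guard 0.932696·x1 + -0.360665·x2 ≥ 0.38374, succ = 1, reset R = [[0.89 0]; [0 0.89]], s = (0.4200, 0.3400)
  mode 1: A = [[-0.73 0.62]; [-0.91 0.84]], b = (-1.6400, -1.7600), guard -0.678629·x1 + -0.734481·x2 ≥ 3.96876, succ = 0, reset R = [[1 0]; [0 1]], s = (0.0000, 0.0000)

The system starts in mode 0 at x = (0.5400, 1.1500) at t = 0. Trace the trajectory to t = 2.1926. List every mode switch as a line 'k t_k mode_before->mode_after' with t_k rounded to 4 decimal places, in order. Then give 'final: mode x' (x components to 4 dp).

Mode 0: guard c·x = 0.3837 hit at Δt = 1.5457 (t = 1.5457), x⁻ = (0.7239, 0.8081) → reset → x⁺ = (1.0643, 1.0592), jump to mode 1
Mode 1: flow for 0.6469 to horizon, guard not reached → x = (-0.0473, -0.1222)

1 1.5457 0->1
final: 1 -0.0473 -0.1222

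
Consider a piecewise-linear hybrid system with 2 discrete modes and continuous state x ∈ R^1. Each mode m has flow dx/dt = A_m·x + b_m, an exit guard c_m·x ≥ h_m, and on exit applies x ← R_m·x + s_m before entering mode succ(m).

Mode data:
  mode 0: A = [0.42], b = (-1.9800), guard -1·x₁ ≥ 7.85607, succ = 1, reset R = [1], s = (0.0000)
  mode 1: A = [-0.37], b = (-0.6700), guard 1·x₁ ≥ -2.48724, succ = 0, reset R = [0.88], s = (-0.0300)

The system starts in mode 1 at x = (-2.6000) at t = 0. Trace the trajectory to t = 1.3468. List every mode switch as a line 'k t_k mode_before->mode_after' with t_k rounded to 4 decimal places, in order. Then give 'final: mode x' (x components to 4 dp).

1 0.4167 1->0
final: 0 -5.5323

Mode 1: guard c·x = -2.4872 hit at Δt = 0.4167 (t = 0.4167), x⁻ = (-2.4872) → reset → x⁺ = (-2.2188), jump to mode 0
Mode 0: flow for 0.9301 to horizon, guard not reached → x = (-5.5323)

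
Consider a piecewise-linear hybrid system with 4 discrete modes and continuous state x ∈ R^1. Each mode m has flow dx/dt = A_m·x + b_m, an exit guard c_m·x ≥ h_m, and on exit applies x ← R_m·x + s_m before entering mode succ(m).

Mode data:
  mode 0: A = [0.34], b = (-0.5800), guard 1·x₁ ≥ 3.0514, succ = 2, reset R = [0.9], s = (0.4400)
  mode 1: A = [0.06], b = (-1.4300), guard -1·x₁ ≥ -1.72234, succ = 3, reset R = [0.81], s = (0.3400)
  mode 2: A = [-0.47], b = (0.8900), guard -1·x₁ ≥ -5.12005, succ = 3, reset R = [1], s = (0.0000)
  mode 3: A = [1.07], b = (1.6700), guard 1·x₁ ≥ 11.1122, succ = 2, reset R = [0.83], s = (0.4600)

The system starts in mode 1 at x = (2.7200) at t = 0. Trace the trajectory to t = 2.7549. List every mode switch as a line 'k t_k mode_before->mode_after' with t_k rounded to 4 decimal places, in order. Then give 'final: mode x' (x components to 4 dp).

Mode 1: guard c·x = -1.7223 hit at Δt = 0.7695 (t = 0.7695), x⁻ = (1.7223) → reset → x⁺ = (1.7351), jump to mode 3
Mode 3: guard c·x = 11.1122 hit at Δt = 1.2587 (t = 2.0282), x⁻ = (11.1122) → reset → x⁺ = (9.6831), jump to mode 2
Mode 2: flow for 0.7267 to horizon, guard not reached → x = (7.4294)

1 0.7695 1->3
2 2.0282 3->2
final: 2 7.4294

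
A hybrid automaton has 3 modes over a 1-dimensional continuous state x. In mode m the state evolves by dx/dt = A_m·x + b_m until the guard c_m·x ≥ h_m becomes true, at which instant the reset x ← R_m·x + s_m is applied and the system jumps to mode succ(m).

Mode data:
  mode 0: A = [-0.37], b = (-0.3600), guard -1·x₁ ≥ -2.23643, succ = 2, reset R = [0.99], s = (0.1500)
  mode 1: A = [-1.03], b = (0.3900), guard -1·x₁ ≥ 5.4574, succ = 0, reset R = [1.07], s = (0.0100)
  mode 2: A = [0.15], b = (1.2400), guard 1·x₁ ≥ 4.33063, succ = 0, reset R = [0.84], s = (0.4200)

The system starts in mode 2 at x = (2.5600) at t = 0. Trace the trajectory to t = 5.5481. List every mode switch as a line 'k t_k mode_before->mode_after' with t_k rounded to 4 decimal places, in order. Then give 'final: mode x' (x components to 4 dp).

1 1.0098 2->0
2 2.2246 0->2
3 3.3562 2->0
4 4.5709 0->2
final: 2 4.0422

Mode 2: guard c·x = 4.3306 hit at Δt = 1.0098 (t = 1.0098), x⁻ = (4.3306) → reset → x⁺ = (4.0577), jump to mode 0
Mode 0: guard c·x = -2.2364 hit at Δt = 1.2148 (t = 2.2246), x⁻ = (2.2364) → reset → x⁺ = (2.3641), jump to mode 2
Mode 2: guard c·x = 4.3306 hit at Δt = 1.1316 (t = 3.3562), x⁻ = (4.3306) → reset → x⁺ = (4.0577), jump to mode 0
Mode 0: guard c·x = -2.2364 hit at Δt = 1.2148 (t = 4.5709), x⁻ = (2.2364) → reset → x⁺ = (2.3641), jump to mode 2
Mode 2: flow for 0.9772 to horizon, guard not reached → x = (4.0422)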